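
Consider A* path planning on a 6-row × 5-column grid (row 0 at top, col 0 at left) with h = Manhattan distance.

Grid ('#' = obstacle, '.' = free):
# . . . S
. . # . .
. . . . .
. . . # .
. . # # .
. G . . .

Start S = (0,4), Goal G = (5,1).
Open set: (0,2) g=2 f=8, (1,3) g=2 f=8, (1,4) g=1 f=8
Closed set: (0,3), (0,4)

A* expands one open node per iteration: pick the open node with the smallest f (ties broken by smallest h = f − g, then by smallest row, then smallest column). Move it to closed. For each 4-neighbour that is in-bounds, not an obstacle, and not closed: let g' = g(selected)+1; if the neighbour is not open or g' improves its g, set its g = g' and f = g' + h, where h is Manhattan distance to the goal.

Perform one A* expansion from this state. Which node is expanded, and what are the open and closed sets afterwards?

step 1: expand (0,2) (f=8, h=6) → closed; open now [(0,1) g=3 f=8, (1,3) g=2 f=8, (1,4) g=1 f=8]

expanded=(0,2); open=[(0,1) g=3 f=8, (1,3) g=2 f=8, (1,4) g=1 f=8]; closed=[(0,2), (0,3), (0,4)]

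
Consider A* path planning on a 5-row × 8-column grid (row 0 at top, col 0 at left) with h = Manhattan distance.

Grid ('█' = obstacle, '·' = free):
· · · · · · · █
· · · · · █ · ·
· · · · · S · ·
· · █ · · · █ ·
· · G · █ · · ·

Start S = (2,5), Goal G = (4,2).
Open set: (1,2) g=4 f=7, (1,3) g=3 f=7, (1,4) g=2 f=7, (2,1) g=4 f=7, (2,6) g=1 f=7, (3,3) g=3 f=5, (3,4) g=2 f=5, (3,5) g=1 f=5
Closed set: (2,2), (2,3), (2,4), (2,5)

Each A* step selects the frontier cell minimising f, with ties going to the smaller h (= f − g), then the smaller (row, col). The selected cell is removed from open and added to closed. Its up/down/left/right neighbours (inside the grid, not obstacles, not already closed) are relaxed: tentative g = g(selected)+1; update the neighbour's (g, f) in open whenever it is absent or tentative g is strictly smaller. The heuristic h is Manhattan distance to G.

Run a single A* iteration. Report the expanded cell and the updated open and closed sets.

step 1: expand (3,3) (f=5, h=2) → closed; open now [(1,2) g=4 f=7, (1,3) g=3 f=7, (1,4) g=2 f=7, (2,1) g=4 f=7, (2,6) g=1 f=7, (3,4) g=2 f=5, (3,5) g=1 f=5, (4,3) g=4 f=5]

expanded=(3,3); open=[(1,2) g=4 f=7, (1,3) g=3 f=7, (1,4) g=2 f=7, (2,1) g=4 f=7, (2,6) g=1 f=7, (3,4) g=2 f=5, (3,5) g=1 f=5, (4,3) g=4 f=5]; closed=[(2,2), (2,3), (2,4), (2,5), (3,3)]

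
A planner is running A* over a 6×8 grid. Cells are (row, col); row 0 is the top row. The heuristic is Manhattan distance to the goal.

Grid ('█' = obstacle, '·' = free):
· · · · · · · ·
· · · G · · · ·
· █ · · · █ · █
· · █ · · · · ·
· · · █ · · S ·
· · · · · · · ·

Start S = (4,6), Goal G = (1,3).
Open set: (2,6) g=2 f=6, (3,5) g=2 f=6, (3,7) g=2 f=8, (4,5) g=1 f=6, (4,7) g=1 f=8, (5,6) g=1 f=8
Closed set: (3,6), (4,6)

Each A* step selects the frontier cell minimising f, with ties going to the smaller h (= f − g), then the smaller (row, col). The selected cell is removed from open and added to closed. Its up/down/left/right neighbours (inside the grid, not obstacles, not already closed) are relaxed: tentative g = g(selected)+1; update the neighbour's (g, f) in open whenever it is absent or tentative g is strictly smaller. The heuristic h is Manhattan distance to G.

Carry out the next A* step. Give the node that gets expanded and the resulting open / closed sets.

step 1: expand (2,6) (f=6, h=4) → closed; open now [(1,6) g=3 f=6, (3,5) g=2 f=6, (3,7) g=2 f=8, (4,5) g=1 f=6, (4,7) g=1 f=8, (5,6) g=1 f=8]

expanded=(2,6); open=[(1,6) g=3 f=6, (3,5) g=2 f=6, (3,7) g=2 f=8, (4,5) g=1 f=6, (4,7) g=1 f=8, (5,6) g=1 f=8]; closed=[(2,6), (3,6), (4,6)]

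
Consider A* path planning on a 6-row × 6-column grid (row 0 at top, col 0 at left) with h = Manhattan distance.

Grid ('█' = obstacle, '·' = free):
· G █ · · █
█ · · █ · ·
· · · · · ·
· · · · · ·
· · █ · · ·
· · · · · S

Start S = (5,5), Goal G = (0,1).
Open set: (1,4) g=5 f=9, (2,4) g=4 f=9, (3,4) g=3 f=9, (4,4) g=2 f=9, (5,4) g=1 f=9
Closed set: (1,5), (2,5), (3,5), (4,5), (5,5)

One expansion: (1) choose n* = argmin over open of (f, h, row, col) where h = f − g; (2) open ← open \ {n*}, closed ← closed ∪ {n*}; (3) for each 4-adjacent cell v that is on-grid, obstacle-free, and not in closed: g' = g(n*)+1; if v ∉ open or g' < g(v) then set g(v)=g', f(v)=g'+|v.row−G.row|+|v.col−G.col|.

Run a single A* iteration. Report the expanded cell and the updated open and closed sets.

expanded=(1,4); open=[(0,4) g=6 f=9, (2,4) g=4 f=9, (3,4) g=3 f=9, (4,4) g=2 f=9, (5,4) g=1 f=9]; closed=[(1,4), (1,5), (2,5), (3,5), (4,5), (5,5)]

step 1: expand (1,4) (f=9, h=4) → closed; open now [(0,4) g=6 f=9, (2,4) g=4 f=9, (3,4) g=3 f=9, (4,4) g=2 f=9, (5,4) g=1 f=9]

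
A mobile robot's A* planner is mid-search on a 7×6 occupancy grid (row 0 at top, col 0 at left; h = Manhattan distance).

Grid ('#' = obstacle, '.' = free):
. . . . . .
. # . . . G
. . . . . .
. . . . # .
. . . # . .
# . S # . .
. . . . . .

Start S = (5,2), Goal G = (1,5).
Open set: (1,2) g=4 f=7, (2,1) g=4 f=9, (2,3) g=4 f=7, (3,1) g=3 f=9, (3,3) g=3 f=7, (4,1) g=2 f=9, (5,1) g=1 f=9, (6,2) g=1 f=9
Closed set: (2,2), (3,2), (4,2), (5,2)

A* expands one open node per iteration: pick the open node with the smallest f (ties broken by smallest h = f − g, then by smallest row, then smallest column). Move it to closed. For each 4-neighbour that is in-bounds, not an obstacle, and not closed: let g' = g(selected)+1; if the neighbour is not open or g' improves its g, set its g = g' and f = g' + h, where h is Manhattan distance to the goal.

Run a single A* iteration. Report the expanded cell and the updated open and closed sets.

step 1: expand (1,2) (f=7, h=3) → closed; open now [(0,2) g=5 f=9, (1,3) g=5 f=7, (2,1) g=4 f=9, (2,3) g=4 f=7, (3,1) g=3 f=9, (3,3) g=3 f=7, (4,1) g=2 f=9, (5,1) g=1 f=9, (6,2) g=1 f=9]

expanded=(1,2); open=[(0,2) g=5 f=9, (1,3) g=5 f=7, (2,1) g=4 f=9, (2,3) g=4 f=7, (3,1) g=3 f=9, (3,3) g=3 f=7, (4,1) g=2 f=9, (5,1) g=1 f=9, (6,2) g=1 f=9]; closed=[(1,2), (2,2), (3,2), (4,2), (5,2)]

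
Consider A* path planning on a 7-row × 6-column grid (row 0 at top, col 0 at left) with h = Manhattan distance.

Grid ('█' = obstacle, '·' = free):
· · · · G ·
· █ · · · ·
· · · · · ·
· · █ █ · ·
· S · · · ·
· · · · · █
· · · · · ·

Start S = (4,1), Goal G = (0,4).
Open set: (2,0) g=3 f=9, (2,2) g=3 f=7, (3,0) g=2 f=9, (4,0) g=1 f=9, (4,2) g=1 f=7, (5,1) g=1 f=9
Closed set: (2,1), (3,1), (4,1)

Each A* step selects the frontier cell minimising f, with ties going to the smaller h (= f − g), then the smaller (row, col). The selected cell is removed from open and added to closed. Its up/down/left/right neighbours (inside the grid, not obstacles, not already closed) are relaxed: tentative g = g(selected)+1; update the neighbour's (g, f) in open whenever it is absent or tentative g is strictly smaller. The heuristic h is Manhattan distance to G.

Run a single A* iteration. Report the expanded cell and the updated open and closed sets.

expanded=(2,2); open=[(1,2) g=4 f=7, (2,0) g=3 f=9, (2,3) g=4 f=7, (3,0) g=2 f=9, (4,0) g=1 f=9, (4,2) g=1 f=7, (5,1) g=1 f=9]; closed=[(2,1), (2,2), (3,1), (4,1)]

step 1: expand (2,2) (f=7, h=4) → closed; open now [(1,2) g=4 f=7, (2,0) g=3 f=9, (2,3) g=4 f=7, (3,0) g=2 f=9, (4,0) g=1 f=9, (4,2) g=1 f=7, (5,1) g=1 f=9]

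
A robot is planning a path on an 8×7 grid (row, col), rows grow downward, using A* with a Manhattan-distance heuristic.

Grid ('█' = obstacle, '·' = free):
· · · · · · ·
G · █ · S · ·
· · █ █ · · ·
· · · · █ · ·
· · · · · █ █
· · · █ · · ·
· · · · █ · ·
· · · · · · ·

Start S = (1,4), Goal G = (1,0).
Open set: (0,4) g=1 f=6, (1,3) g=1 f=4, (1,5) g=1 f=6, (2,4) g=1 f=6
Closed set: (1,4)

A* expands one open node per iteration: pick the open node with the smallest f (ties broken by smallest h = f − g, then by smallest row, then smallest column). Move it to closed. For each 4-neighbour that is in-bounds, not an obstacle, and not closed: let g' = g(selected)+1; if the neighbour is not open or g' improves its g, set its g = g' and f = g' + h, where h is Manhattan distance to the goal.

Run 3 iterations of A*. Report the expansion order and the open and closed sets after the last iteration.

order=[(1,3) → (0,3) → (0,2)]; open=[(0,1) g=4 f=6, (0,4) g=1 f=6, (1,5) g=1 f=6, (2,4) g=1 f=6]; closed=[(0,2), (0,3), (1,3), (1,4)]

step 1: expand (1,3) (f=4, h=3) → closed; open now [(0,3) g=2 f=6, (0,4) g=1 f=6, (1,5) g=1 f=6, (2,4) g=1 f=6]
step 2: expand (0,3) (f=6, h=4) → closed; open now [(0,2) g=3 f=6, (0,4) g=1 f=6, (1,5) g=1 f=6, (2,4) g=1 f=6]
step 3: expand (0,2) (f=6, h=3) → closed; open now [(0,1) g=4 f=6, (0,4) g=1 f=6, (1,5) g=1 f=6, (2,4) g=1 f=6]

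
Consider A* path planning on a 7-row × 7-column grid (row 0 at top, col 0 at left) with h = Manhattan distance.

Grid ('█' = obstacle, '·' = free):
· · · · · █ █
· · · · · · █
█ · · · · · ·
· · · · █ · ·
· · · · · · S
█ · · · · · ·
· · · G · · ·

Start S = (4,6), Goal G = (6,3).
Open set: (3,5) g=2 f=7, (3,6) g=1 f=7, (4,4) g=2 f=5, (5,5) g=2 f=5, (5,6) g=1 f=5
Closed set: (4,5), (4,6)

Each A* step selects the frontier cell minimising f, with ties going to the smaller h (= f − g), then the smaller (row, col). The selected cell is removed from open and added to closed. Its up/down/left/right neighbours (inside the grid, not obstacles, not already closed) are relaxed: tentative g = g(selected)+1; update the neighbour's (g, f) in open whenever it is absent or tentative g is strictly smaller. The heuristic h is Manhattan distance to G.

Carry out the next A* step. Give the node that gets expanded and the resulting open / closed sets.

step 1: expand (4,4) (f=5, h=3) → closed; open now [(3,5) g=2 f=7, (3,6) g=1 f=7, (4,3) g=3 f=5, (5,4) g=3 f=5, (5,5) g=2 f=5, (5,6) g=1 f=5]

expanded=(4,4); open=[(3,5) g=2 f=7, (3,6) g=1 f=7, (4,3) g=3 f=5, (5,4) g=3 f=5, (5,5) g=2 f=5, (5,6) g=1 f=5]; closed=[(4,4), (4,5), (4,6)]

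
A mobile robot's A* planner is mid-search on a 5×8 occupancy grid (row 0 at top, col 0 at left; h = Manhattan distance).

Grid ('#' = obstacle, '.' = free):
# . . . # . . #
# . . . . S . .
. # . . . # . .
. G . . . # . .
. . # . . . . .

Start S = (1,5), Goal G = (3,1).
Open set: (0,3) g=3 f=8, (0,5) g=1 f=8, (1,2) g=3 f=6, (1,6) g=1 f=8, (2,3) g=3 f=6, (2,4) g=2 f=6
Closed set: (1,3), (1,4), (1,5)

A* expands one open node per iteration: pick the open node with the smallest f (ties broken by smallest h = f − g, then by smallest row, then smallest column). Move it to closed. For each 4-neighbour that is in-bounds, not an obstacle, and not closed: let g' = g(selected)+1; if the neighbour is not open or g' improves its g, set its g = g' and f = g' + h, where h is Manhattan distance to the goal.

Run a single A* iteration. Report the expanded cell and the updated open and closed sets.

step 1: expand (1,2) (f=6, h=3) → closed; open now [(0,2) g=4 f=8, (0,3) g=3 f=8, (0,5) g=1 f=8, (1,1) g=4 f=6, (1,6) g=1 f=8, (2,2) g=4 f=6, (2,3) g=3 f=6, (2,4) g=2 f=6]

expanded=(1,2); open=[(0,2) g=4 f=8, (0,3) g=3 f=8, (0,5) g=1 f=8, (1,1) g=4 f=6, (1,6) g=1 f=8, (2,2) g=4 f=6, (2,3) g=3 f=6, (2,4) g=2 f=6]; closed=[(1,2), (1,3), (1,4), (1,5)]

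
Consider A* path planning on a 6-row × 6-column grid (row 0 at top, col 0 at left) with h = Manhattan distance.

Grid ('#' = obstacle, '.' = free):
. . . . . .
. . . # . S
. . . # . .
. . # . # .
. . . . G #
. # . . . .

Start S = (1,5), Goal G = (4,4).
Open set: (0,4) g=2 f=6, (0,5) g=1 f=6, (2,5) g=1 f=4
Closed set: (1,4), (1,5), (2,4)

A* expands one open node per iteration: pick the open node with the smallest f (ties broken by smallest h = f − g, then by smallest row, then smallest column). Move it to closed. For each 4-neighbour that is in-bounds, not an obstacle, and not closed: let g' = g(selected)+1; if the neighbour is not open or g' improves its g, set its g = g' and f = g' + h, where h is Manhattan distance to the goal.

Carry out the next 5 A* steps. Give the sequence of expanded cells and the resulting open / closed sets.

order=[(2,5) → (3,5) → (0,4) → (0,5) → (0,3)]; open=[(0,2) g=4 f=10]; closed=[(0,3), (0,4), (0,5), (1,4), (1,5), (2,4), (2,5), (3,5)]

step 1: expand (2,5) (f=4, h=3) → closed; open now [(0,4) g=2 f=6, (0,5) g=1 f=6, (3,5) g=2 f=4]
step 2: expand (3,5) (f=4, h=2) → closed; open now [(0,4) g=2 f=6, (0,5) g=1 f=6]
step 3: expand (0,4) (f=6, h=4) → closed; open now [(0,3) g=3 f=8, (0,5) g=1 f=6]
step 4: expand (0,5) (f=6, h=5) → closed; open now [(0,3) g=3 f=8]
step 5: expand (0,3) (f=8, h=5) → closed; open now [(0,2) g=4 f=10]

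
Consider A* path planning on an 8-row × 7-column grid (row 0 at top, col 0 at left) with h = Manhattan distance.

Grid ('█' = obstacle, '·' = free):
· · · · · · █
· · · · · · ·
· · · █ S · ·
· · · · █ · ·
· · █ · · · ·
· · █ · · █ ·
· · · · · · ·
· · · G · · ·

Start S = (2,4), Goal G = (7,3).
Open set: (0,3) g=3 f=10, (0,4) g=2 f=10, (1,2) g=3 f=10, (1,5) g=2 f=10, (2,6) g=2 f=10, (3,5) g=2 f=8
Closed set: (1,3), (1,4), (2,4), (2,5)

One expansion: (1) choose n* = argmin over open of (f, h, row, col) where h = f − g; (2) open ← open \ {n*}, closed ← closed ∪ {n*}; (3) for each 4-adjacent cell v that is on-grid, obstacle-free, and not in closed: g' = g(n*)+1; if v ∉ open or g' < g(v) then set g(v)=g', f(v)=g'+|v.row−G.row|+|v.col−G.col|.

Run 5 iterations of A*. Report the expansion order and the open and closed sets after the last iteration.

step 1: expand (3,5) (f=8, h=6) → closed; open now [(0,3) g=3 f=10, (0,4) g=2 f=10, (1,2) g=3 f=10, (1,5) g=2 f=10, (2,6) g=2 f=10, (3,6) g=3 f=10, (4,5) g=3 f=8]
step 2: expand (4,5) (f=8, h=5) → closed; open now [(0,3) g=3 f=10, (0,4) g=2 f=10, (1,2) g=3 f=10, (1,5) g=2 f=10, (2,6) g=2 f=10, (3,6) g=3 f=10, (4,4) g=4 f=8, (4,6) g=4 f=10]
step 3: expand (4,4) (f=8, h=4) → closed; open now [(0,3) g=3 f=10, (0,4) g=2 f=10, (1,2) g=3 f=10, (1,5) g=2 f=10, (2,6) g=2 f=10, (3,6) g=3 f=10, (4,3) g=5 f=8, (4,6) g=4 f=10, (5,4) g=5 f=8]
step 4: expand (4,3) (f=8, h=3) → closed; open now [(0,3) g=3 f=10, (0,4) g=2 f=10, (1,2) g=3 f=10, (1,5) g=2 f=10, (2,6) g=2 f=10, (3,3) g=6 f=10, (3,6) g=3 f=10, (4,6) g=4 f=10, (5,3) g=6 f=8, (5,4) g=5 f=8]
step 5: expand (5,3) (f=8, h=2) → closed; open now [(0,3) g=3 f=10, (0,4) g=2 f=10, (1,2) g=3 f=10, (1,5) g=2 f=10, (2,6) g=2 f=10, (3,3) g=6 f=10, (3,6) g=3 f=10, (4,6) g=4 f=10, (5,4) g=5 f=8, (6,3) g=7 f=8]

order=[(3,5) → (4,5) → (4,4) → (4,3) → (5,3)]; open=[(0,3) g=3 f=10, (0,4) g=2 f=10, (1,2) g=3 f=10, (1,5) g=2 f=10, (2,6) g=2 f=10, (3,3) g=6 f=10, (3,6) g=3 f=10, (4,6) g=4 f=10, (5,4) g=5 f=8, (6,3) g=7 f=8]; closed=[(1,3), (1,4), (2,4), (2,5), (3,5), (4,3), (4,4), (4,5), (5,3)]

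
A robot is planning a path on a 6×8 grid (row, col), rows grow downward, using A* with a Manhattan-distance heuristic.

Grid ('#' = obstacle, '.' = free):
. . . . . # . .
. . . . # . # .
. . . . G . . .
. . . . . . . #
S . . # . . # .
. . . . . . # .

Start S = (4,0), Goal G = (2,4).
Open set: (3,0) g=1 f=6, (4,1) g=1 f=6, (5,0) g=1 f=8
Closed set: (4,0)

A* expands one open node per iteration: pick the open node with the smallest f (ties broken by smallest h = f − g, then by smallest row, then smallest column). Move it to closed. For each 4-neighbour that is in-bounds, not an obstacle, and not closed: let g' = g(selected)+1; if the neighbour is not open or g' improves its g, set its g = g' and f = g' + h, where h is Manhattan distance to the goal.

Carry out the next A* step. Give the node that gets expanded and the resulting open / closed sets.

step 1: expand (3,0) (f=6, h=5) → closed; open now [(2,0) g=2 f=6, (3,1) g=2 f=6, (4,1) g=1 f=6, (5,0) g=1 f=8]

expanded=(3,0); open=[(2,0) g=2 f=6, (3,1) g=2 f=6, (4,1) g=1 f=6, (5,0) g=1 f=8]; closed=[(3,0), (4,0)]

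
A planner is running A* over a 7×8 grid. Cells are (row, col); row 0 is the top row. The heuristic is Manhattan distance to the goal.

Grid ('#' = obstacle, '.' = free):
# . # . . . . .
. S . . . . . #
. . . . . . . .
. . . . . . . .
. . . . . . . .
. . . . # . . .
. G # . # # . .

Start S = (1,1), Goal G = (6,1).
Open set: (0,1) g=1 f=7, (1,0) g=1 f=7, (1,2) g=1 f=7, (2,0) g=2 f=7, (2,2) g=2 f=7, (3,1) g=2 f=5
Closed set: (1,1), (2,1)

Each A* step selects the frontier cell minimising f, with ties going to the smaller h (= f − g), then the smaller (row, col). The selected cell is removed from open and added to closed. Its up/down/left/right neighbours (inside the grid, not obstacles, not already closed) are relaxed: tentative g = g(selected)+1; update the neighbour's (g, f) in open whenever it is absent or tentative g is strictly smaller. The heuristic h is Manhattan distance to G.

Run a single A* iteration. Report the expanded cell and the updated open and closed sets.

step 1: expand (3,1) (f=5, h=3) → closed; open now [(0,1) g=1 f=7, (1,0) g=1 f=7, (1,2) g=1 f=7, (2,0) g=2 f=7, (2,2) g=2 f=7, (3,0) g=3 f=7, (3,2) g=3 f=7, (4,1) g=3 f=5]

expanded=(3,1); open=[(0,1) g=1 f=7, (1,0) g=1 f=7, (1,2) g=1 f=7, (2,0) g=2 f=7, (2,2) g=2 f=7, (3,0) g=3 f=7, (3,2) g=3 f=7, (4,1) g=3 f=5]; closed=[(1,1), (2,1), (3,1)]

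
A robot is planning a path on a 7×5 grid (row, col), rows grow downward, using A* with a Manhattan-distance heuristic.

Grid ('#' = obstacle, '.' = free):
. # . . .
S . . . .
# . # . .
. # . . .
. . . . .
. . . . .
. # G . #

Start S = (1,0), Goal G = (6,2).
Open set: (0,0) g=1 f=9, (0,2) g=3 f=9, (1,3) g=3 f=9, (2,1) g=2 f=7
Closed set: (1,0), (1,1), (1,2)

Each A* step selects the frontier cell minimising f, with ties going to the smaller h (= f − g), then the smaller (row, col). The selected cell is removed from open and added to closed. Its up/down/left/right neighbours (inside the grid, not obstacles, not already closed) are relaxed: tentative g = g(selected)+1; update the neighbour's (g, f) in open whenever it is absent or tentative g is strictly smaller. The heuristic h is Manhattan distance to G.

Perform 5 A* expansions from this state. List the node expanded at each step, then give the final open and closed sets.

order=[(2,1) → (0,2) → (1,3) → (2,3) → (3,3)]; open=[(0,0) g=1 f=9, (0,3) g=4 f=11, (1,4) g=4 f=11, (2,4) g=5 f=11, (3,2) g=6 f=9, (3,4) g=6 f=11, (4,3) g=6 f=9]; closed=[(0,2), (1,0), (1,1), (1,2), (1,3), (2,1), (2,3), (3,3)]

step 1: expand (2,1) (f=7, h=5) → closed; open now [(0,0) g=1 f=9, (0,2) g=3 f=9, (1,3) g=3 f=9]
step 2: expand (0,2) (f=9, h=6) → closed; open now [(0,0) g=1 f=9, (0,3) g=4 f=11, (1,3) g=3 f=9]
step 3: expand (1,3) (f=9, h=6) → closed; open now [(0,0) g=1 f=9, (0,3) g=4 f=11, (1,4) g=4 f=11, (2,3) g=4 f=9]
step 4: expand (2,3) (f=9, h=5) → closed; open now [(0,0) g=1 f=9, (0,3) g=4 f=11, (1,4) g=4 f=11, (2,4) g=5 f=11, (3,3) g=5 f=9]
step 5: expand (3,3) (f=9, h=4) → closed; open now [(0,0) g=1 f=9, (0,3) g=4 f=11, (1,4) g=4 f=11, (2,4) g=5 f=11, (3,2) g=6 f=9, (3,4) g=6 f=11, (4,3) g=6 f=9]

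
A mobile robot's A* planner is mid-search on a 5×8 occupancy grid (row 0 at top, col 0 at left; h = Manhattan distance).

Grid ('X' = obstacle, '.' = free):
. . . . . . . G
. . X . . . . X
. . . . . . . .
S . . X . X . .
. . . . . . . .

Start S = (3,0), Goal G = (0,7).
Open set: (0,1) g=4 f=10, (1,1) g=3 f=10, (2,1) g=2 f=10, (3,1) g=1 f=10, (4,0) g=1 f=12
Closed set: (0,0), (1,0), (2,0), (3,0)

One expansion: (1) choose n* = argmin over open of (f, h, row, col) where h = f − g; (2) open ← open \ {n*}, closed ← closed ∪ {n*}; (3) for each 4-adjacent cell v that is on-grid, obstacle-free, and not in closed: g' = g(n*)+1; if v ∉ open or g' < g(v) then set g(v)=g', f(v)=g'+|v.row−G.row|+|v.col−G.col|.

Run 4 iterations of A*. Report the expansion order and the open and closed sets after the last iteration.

order=[(0,1) → (0,2) → (0,3) → (0,4)]; open=[(0,5) g=8 f=10, (1,1) g=3 f=10, (1,3) g=7 f=12, (1,4) g=8 f=12, (2,1) g=2 f=10, (3,1) g=1 f=10, (4,0) g=1 f=12]; closed=[(0,0), (0,1), (0,2), (0,3), (0,4), (1,0), (2,0), (3,0)]

step 1: expand (0,1) (f=10, h=6) → closed; open now [(0,2) g=5 f=10, (1,1) g=3 f=10, (2,1) g=2 f=10, (3,1) g=1 f=10, (4,0) g=1 f=12]
step 2: expand (0,2) (f=10, h=5) → closed; open now [(0,3) g=6 f=10, (1,1) g=3 f=10, (2,1) g=2 f=10, (3,1) g=1 f=10, (4,0) g=1 f=12]
step 3: expand (0,3) (f=10, h=4) → closed; open now [(0,4) g=7 f=10, (1,1) g=3 f=10, (1,3) g=7 f=12, (2,1) g=2 f=10, (3,1) g=1 f=10, (4,0) g=1 f=12]
step 4: expand (0,4) (f=10, h=3) → closed; open now [(0,5) g=8 f=10, (1,1) g=3 f=10, (1,3) g=7 f=12, (1,4) g=8 f=12, (2,1) g=2 f=10, (3,1) g=1 f=10, (4,0) g=1 f=12]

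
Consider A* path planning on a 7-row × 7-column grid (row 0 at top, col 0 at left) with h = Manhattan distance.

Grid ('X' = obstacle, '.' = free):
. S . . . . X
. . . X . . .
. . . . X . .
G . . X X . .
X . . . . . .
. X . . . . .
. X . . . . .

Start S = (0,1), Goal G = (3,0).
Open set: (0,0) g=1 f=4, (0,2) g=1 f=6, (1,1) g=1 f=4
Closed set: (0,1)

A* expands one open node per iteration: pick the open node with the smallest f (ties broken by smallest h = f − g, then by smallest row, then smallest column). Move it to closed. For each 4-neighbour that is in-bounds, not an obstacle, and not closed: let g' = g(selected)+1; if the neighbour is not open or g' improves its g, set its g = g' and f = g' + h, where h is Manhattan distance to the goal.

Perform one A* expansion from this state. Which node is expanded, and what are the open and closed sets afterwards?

step 1: expand (0,0) (f=4, h=3) → closed; open now [(0,2) g=1 f=6, (1,0) g=2 f=4, (1,1) g=1 f=4]

expanded=(0,0); open=[(0,2) g=1 f=6, (1,0) g=2 f=4, (1,1) g=1 f=4]; closed=[(0,0), (0,1)]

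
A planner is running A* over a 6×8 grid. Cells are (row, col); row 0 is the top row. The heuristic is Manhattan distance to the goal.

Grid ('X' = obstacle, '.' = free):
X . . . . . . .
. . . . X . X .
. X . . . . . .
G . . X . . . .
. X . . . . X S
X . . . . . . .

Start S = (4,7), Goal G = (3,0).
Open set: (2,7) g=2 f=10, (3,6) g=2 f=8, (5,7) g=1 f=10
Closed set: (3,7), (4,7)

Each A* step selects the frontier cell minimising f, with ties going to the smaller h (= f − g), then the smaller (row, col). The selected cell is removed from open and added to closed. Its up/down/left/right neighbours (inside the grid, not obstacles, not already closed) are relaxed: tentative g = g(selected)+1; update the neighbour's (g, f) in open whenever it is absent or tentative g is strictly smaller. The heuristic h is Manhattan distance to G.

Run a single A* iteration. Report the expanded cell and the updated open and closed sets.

step 1: expand (3,6) (f=8, h=6) → closed; open now [(2,6) g=3 f=10, (2,7) g=2 f=10, (3,5) g=3 f=8, (5,7) g=1 f=10]

expanded=(3,6); open=[(2,6) g=3 f=10, (2,7) g=2 f=10, (3,5) g=3 f=8, (5,7) g=1 f=10]; closed=[(3,6), (3,7), (4,7)]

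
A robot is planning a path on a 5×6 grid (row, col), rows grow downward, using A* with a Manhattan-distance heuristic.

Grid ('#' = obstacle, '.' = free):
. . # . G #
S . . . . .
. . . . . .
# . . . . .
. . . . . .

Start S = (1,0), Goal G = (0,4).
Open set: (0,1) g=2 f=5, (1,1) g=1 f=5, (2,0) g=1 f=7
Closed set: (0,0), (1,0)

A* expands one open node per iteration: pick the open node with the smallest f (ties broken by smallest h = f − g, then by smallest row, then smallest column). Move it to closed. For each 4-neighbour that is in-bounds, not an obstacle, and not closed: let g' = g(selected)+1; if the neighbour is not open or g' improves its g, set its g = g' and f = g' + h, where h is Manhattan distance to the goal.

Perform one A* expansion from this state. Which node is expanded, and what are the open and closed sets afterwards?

expanded=(0,1); open=[(1,1) g=1 f=5, (2,0) g=1 f=7]; closed=[(0,0), (0,1), (1,0)]

step 1: expand (0,1) (f=5, h=3) → closed; open now [(1,1) g=1 f=5, (2,0) g=1 f=7]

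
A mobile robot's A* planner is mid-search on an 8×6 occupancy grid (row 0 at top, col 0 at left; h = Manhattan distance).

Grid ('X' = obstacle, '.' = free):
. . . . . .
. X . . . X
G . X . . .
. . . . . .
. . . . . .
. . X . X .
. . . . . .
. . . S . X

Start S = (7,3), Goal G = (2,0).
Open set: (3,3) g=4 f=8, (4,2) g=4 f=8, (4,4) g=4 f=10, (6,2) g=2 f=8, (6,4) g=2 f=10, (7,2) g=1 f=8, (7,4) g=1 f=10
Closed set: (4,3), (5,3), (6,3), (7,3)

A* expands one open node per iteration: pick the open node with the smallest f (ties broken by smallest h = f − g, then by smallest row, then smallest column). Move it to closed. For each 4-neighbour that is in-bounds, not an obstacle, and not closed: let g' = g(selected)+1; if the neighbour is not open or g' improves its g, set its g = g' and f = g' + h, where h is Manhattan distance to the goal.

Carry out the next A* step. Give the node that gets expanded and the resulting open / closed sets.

expanded=(3,3); open=[(2,3) g=5 f=8, (3,2) g=5 f=8, (3,4) g=5 f=10, (4,2) g=4 f=8, (4,4) g=4 f=10, (6,2) g=2 f=8, (6,4) g=2 f=10, (7,2) g=1 f=8, (7,4) g=1 f=10]; closed=[(3,3), (4,3), (5,3), (6,3), (7,3)]

step 1: expand (3,3) (f=8, h=4) → closed; open now [(2,3) g=5 f=8, (3,2) g=5 f=8, (3,4) g=5 f=10, (4,2) g=4 f=8, (4,4) g=4 f=10, (6,2) g=2 f=8, (6,4) g=2 f=10, (7,2) g=1 f=8, (7,4) g=1 f=10]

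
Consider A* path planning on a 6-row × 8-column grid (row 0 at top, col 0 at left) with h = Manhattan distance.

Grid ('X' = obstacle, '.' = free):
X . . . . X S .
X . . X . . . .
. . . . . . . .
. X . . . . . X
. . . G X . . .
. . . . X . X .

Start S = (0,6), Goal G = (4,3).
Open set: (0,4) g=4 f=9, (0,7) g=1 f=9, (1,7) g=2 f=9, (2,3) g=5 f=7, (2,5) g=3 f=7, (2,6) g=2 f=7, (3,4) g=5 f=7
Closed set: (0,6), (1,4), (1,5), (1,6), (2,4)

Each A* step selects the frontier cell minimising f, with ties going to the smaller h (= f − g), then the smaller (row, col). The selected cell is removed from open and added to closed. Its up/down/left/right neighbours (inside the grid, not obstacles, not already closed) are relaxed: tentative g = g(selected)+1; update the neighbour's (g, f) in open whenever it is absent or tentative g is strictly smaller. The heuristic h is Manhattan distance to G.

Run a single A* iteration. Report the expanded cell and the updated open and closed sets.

step 1: expand (2,3) (f=7, h=2) → closed; open now [(0,4) g=4 f=9, (0,7) g=1 f=9, (1,7) g=2 f=9, (2,2) g=6 f=9, (2,5) g=3 f=7, (2,6) g=2 f=7, (3,3) g=6 f=7, (3,4) g=5 f=7]

expanded=(2,3); open=[(0,4) g=4 f=9, (0,7) g=1 f=9, (1,7) g=2 f=9, (2,2) g=6 f=9, (2,5) g=3 f=7, (2,6) g=2 f=7, (3,3) g=6 f=7, (3,4) g=5 f=7]; closed=[(0,6), (1,4), (1,5), (1,6), (2,3), (2,4)]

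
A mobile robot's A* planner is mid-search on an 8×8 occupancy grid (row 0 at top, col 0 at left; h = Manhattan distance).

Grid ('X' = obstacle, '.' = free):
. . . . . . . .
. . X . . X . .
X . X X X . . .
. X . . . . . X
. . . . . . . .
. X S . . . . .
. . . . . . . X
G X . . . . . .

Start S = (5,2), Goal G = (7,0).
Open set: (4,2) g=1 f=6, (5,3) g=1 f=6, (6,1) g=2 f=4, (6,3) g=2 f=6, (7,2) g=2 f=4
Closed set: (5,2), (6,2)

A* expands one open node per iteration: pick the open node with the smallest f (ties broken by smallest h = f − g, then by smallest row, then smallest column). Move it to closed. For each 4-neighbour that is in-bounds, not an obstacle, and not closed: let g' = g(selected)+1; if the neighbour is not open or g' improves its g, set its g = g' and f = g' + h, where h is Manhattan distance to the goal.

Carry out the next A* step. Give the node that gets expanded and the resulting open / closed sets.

expanded=(6,1); open=[(4,2) g=1 f=6, (5,3) g=1 f=6, (6,0) g=3 f=4, (6,3) g=2 f=6, (7,2) g=2 f=4]; closed=[(5,2), (6,1), (6,2)]

step 1: expand (6,1) (f=4, h=2) → closed; open now [(4,2) g=1 f=6, (5,3) g=1 f=6, (6,0) g=3 f=4, (6,3) g=2 f=6, (7,2) g=2 f=4]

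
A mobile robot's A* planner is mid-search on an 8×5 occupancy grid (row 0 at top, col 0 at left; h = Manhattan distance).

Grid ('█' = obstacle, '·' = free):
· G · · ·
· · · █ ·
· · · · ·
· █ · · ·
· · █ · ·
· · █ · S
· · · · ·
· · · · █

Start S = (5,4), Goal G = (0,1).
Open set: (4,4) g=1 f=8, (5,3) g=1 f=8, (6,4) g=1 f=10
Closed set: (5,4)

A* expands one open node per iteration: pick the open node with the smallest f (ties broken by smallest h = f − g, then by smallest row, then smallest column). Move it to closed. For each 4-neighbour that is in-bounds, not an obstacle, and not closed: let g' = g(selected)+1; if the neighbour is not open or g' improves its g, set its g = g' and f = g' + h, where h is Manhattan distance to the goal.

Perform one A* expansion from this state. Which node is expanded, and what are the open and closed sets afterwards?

expanded=(4,4); open=[(3,4) g=2 f=8, (4,3) g=2 f=8, (5,3) g=1 f=8, (6,4) g=1 f=10]; closed=[(4,4), (5,4)]

step 1: expand (4,4) (f=8, h=7) → closed; open now [(3,4) g=2 f=8, (4,3) g=2 f=8, (5,3) g=1 f=8, (6,4) g=1 f=10]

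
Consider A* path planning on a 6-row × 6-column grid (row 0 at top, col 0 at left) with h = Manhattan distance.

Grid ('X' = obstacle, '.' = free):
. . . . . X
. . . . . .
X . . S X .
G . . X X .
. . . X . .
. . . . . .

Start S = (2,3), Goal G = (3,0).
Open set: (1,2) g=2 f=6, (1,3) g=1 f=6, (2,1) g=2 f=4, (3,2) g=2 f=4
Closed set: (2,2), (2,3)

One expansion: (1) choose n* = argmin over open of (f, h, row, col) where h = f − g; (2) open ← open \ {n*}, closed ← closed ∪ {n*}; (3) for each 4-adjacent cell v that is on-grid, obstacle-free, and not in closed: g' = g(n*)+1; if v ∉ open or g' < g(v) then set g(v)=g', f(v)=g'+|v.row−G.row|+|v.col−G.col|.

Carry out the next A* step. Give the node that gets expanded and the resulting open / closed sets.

step 1: expand (2,1) (f=4, h=2) → closed; open now [(1,1) g=3 f=6, (1,2) g=2 f=6, (1,3) g=1 f=6, (3,1) g=3 f=4, (3,2) g=2 f=4]

expanded=(2,1); open=[(1,1) g=3 f=6, (1,2) g=2 f=6, (1,3) g=1 f=6, (3,1) g=3 f=4, (3,2) g=2 f=4]; closed=[(2,1), (2,2), (2,3)]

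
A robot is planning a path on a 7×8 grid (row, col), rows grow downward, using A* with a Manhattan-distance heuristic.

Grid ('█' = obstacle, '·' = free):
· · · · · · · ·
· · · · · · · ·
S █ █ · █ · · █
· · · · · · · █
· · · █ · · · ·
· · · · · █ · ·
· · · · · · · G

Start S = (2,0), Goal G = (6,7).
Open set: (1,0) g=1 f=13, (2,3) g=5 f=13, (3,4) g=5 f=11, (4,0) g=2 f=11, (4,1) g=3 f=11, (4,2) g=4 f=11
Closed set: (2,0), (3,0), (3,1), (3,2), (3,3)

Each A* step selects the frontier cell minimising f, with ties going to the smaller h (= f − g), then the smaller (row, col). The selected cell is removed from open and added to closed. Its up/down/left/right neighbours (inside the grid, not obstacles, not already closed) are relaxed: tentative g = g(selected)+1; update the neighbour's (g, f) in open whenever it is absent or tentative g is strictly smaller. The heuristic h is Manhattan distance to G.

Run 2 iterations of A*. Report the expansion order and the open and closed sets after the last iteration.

step 1: expand (3,4) (f=11, h=6) → closed; open now [(1,0) g=1 f=13, (2,3) g=5 f=13, (3,5) g=6 f=11, (4,0) g=2 f=11, (4,1) g=3 f=11, (4,2) g=4 f=11, (4,4) g=6 f=11]
step 2: expand (3,5) (f=11, h=5) → closed; open now [(1,0) g=1 f=13, (2,3) g=5 f=13, (2,5) g=7 f=13, (3,6) g=7 f=11, (4,0) g=2 f=11, (4,1) g=3 f=11, (4,2) g=4 f=11, (4,4) g=6 f=11, (4,5) g=7 f=11]

order=[(3,4) → (3,5)]; open=[(1,0) g=1 f=13, (2,3) g=5 f=13, (2,5) g=7 f=13, (3,6) g=7 f=11, (4,0) g=2 f=11, (4,1) g=3 f=11, (4,2) g=4 f=11, (4,4) g=6 f=11, (4,5) g=7 f=11]; closed=[(2,0), (3,0), (3,1), (3,2), (3,3), (3,4), (3,5)]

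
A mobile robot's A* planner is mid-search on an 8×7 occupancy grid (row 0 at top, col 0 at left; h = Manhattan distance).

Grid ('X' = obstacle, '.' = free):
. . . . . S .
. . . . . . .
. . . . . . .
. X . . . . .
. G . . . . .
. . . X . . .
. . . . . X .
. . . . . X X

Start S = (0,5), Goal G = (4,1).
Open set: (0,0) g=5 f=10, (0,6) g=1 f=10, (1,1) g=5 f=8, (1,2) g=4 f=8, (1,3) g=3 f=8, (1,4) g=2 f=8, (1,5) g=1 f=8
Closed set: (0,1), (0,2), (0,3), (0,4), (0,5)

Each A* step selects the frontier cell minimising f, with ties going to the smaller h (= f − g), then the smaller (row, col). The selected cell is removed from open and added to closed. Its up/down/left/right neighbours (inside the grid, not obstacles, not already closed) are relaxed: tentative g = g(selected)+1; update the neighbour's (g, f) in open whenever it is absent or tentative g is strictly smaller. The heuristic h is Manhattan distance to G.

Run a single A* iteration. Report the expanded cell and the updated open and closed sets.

step 1: expand (1,1) (f=8, h=3) → closed; open now [(0,0) g=5 f=10, (0,6) g=1 f=10, (1,0) g=6 f=10, (1,2) g=4 f=8, (1,3) g=3 f=8, (1,4) g=2 f=8, (1,5) g=1 f=8, (2,1) g=6 f=8]

expanded=(1,1); open=[(0,0) g=5 f=10, (0,6) g=1 f=10, (1,0) g=6 f=10, (1,2) g=4 f=8, (1,3) g=3 f=8, (1,4) g=2 f=8, (1,5) g=1 f=8, (2,1) g=6 f=8]; closed=[(0,1), (0,2), (0,3), (0,4), (0,5), (1,1)]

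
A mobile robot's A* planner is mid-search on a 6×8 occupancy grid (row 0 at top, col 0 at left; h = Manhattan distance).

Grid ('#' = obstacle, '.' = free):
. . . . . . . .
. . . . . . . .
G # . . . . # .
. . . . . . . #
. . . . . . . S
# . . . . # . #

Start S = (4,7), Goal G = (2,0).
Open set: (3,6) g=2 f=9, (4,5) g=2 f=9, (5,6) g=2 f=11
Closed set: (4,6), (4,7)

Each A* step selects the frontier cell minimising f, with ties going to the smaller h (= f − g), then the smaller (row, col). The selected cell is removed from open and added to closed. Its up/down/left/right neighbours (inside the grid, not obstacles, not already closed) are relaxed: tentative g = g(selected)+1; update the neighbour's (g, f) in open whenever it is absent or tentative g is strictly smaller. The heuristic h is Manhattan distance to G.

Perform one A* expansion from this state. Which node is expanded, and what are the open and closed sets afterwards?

step 1: expand (3,6) (f=9, h=7) → closed; open now [(3,5) g=3 f=9, (4,5) g=2 f=9, (5,6) g=2 f=11]

expanded=(3,6); open=[(3,5) g=3 f=9, (4,5) g=2 f=9, (5,6) g=2 f=11]; closed=[(3,6), (4,6), (4,7)]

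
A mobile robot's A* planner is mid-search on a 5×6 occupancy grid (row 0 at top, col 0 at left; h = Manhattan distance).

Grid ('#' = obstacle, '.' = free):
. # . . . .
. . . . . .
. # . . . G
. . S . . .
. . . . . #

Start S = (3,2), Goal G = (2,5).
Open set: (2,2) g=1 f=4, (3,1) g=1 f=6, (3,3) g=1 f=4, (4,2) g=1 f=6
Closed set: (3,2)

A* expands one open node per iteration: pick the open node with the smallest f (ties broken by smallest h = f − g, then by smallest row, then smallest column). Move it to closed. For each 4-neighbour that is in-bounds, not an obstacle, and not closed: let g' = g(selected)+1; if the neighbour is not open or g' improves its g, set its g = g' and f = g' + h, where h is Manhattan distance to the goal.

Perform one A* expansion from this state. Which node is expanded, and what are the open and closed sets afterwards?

step 1: expand (2,2) (f=4, h=3) → closed; open now [(1,2) g=2 f=6, (2,3) g=2 f=4, (3,1) g=1 f=6, (3,3) g=1 f=4, (4,2) g=1 f=6]

expanded=(2,2); open=[(1,2) g=2 f=6, (2,3) g=2 f=4, (3,1) g=1 f=6, (3,3) g=1 f=4, (4,2) g=1 f=6]; closed=[(2,2), (3,2)]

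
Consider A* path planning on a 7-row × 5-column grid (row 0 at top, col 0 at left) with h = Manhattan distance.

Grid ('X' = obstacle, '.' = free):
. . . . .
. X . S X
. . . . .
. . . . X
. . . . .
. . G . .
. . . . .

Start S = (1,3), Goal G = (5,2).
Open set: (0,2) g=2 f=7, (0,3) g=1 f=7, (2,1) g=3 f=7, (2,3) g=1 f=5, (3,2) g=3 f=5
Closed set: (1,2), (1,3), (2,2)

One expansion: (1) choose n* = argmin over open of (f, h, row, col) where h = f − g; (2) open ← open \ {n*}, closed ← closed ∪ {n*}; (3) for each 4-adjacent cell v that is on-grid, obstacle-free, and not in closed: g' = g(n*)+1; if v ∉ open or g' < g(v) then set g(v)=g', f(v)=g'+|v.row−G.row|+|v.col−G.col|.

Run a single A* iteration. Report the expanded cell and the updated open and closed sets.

step 1: expand (3,2) (f=5, h=2) → closed; open now [(0,2) g=2 f=7, (0,3) g=1 f=7, (2,1) g=3 f=7, (2,3) g=1 f=5, (3,1) g=4 f=7, (3,3) g=4 f=7, (4,2) g=4 f=5]

expanded=(3,2); open=[(0,2) g=2 f=7, (0,3) g=1 f=7, (2,1) g=3 f=7, (2,3) g=1 f=5, (3,1) g=4 f=7, (3,3) g=4 f=7, (4,2) g=4 f=5]; closed=[(1,2), (1,3), (2,2), (3,2)]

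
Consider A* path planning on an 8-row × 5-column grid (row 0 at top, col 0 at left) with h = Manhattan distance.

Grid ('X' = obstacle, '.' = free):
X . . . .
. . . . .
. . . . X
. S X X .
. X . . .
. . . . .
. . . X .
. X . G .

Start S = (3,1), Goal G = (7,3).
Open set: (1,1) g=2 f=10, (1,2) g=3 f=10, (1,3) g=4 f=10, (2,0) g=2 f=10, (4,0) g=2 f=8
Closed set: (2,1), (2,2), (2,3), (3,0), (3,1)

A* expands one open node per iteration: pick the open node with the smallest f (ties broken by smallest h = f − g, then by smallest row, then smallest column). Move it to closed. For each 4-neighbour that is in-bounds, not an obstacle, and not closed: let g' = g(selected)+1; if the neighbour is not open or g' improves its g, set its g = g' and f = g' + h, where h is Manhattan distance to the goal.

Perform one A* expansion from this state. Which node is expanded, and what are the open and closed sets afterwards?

expanded=(4,0); open=[(1,1) g=2 f=10, (1,2) g=3 f=10, (1,3) g=4 f=10, (2,0) g=2 f=10, (5,0) g=3 f=8]; closed=[(2,1), (2,2), (2,3), (3,0), (3,1), (4,0)]

step 1: expand (4,0) (f=8, h=6) → closed; open now [(1,1) g=2 f=10, (1,2) g=3 f=10, (1,3) g=4 f=10, (2,0) g=2 f=10, (5,0) g=3 f=8]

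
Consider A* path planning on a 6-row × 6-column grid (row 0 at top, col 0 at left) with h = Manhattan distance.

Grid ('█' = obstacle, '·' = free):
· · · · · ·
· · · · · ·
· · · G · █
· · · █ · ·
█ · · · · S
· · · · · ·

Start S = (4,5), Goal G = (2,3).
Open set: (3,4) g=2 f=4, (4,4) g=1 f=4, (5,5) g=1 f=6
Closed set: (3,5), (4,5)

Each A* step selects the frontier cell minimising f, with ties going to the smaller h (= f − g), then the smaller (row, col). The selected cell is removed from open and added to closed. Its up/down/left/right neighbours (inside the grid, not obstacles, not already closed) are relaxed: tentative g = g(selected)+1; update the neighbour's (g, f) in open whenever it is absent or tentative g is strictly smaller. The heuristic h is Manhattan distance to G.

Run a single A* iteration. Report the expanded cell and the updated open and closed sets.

expanded=(3,4); open=[(2,4) g=3 f=4, (4,4) g=1 f=4, (5,5) g=1 f=6]; closed=[(3,4), (3,5), (4,5)]

step 1: expand (3,4) (f=4, h=2) → closed; open now [(2,4) g=3 f=4, (4,4) g=1 f=4, (5,5) g=1 f=6]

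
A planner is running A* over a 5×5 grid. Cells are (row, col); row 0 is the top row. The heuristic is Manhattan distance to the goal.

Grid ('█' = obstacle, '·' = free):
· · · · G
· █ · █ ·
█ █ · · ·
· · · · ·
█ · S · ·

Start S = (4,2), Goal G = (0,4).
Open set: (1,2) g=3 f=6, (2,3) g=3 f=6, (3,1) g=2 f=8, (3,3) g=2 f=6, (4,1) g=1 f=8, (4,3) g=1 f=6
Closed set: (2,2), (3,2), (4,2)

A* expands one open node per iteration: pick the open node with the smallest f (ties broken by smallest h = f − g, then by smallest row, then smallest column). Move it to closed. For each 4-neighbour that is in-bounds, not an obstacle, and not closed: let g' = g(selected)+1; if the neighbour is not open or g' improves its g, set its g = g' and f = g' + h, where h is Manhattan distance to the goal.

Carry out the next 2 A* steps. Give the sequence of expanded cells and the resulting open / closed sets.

step 1: expand (1,2) (f=6, h=3) → closed; open now [(0,2) g=4 f=6, (2,3) g=3 f=6, (3,1) g=2 f=8, (3,3) g=2 f=6, (4,1) g=1 f=8, (4,3) g=1 f=6]
step 2: expand (0,2) (f=6, h=2) → closed; open now [(0,1) g=5 f=8, (0,3) g=5 f=6, (2,3) g=3 f=6, (3,1) g=2 f=8, (3,3) g=2 f=6, (4,1) g=1 f=8, (4,3) g=1 f=6]

order=[(1,2) → (0,2)]; open=[(0,1) g=5 f=8, (0,3) g=5 f=6, (2,3) g=3 f=6, (3,1) g=2 f=8, (3,3) g=2 f=6, (4,1) g=1 f=8, (4,3) g=1 f=6]; closed=[(0,2), (1,2), (2,2), (3,2), (4,2)]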